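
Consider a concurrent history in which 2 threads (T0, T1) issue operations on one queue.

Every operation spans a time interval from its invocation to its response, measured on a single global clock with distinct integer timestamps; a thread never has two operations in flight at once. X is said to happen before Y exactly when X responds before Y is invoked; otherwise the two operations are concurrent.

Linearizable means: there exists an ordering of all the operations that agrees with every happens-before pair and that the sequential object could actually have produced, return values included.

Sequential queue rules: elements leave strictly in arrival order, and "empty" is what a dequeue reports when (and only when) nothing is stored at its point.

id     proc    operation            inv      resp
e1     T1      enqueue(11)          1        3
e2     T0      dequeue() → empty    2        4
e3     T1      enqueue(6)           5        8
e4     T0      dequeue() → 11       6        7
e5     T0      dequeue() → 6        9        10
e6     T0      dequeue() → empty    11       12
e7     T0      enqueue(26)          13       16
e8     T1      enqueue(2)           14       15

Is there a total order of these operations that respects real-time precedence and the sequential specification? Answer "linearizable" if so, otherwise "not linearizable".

linearizable

one valid linearization: e2, e1, e3, e4, e5, e6, e7, e8
step 1: e2 dequeue() → empty — queue <>
step 2: e1 enqueue(11) — queue <11>
step 3: e3 enqueue(6) — queue <11,6>
step 4: e4 dequeue() → 11 — queue <6>
step 5: e5 dequeue() → 6 — queue <>
step 6: e6 dequeue() → empty — queue <>
step 7: e7 enqueue(26) — queue <26>
step 8: e8 enqueue(2) — queue <26,2>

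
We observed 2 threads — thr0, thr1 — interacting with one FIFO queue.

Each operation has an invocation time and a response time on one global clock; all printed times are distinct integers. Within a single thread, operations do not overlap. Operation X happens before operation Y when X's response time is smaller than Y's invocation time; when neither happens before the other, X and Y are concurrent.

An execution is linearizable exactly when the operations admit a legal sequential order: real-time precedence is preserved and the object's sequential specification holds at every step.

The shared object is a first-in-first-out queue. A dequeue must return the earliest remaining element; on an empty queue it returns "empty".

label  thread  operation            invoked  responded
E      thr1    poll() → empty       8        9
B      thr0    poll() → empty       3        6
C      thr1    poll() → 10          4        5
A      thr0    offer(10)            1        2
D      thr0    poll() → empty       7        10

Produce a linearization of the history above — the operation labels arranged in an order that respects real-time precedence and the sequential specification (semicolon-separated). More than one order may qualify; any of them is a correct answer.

A; C; B; D; E

step 1: A offer(10) — queue <10>
step 2: C poll() → 10 — queue <>
step 3: B poll() → empty — queue <>
step 4: D poll() → empty — queue <>
step 5: E poll() → empty — queue <>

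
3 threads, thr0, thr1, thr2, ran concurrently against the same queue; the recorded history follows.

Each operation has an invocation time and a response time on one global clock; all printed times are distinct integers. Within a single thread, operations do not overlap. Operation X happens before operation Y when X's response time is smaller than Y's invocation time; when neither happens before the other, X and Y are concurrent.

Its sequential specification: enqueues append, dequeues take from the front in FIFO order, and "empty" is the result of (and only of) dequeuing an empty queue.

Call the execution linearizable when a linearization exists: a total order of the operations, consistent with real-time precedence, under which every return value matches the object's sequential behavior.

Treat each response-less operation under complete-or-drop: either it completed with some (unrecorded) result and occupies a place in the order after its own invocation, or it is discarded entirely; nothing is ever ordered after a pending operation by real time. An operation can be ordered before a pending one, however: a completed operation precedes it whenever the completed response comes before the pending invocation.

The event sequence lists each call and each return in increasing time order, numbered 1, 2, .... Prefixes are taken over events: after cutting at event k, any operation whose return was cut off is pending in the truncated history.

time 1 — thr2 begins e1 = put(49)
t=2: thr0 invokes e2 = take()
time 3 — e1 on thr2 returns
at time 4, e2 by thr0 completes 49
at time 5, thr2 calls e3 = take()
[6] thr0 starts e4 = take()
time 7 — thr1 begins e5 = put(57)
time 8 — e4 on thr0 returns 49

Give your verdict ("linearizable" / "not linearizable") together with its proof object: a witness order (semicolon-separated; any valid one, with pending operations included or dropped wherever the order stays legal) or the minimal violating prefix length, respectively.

not linearizable — minimal violating prefix: 8 events

already the first 8 events (up to e4's response at time 8) admit no linearization; the first 7 still do
every one of the 2 real-time-consistent orders over 3 completed queue ops fails the sequential spec
include/drop combinations of the 2 pending operations (e3, e5) were all tried; none helps
sample order e1, e2, e4 (pending dropped) stalls at step 3 — e4 take() → 49 has no legal effect
sample order e2, e1, e4 (pending dropped) stalls at step 1 — e2 take() → 49 has no legal effect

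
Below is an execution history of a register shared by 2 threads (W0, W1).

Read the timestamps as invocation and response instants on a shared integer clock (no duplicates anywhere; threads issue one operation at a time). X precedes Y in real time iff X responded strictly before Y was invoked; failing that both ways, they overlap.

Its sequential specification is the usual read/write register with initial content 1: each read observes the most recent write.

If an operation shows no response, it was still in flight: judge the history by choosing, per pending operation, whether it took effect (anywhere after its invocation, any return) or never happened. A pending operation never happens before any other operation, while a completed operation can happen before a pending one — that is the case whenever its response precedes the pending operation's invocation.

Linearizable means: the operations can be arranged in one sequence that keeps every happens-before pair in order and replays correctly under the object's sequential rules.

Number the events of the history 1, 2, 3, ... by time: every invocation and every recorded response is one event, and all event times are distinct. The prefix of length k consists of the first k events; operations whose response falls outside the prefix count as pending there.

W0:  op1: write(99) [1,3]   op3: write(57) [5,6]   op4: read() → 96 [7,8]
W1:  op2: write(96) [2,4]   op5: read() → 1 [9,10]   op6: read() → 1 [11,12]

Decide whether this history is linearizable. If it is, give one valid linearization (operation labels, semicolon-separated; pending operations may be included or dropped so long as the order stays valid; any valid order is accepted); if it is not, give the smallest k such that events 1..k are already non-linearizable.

cut after 7 events: linearizable; cut after 8 events (op4 responds, time 8): not linearizable
all 2 real-time-respecting orders fail — 4 completed register operations, no legal replay
take op1, op2, op3, op4: step 4 already fails, because op4 read() → 96 cannot occur there
take op2, op1, op3, op4: step 4 already fails, because op4 read() → 96 cannot occur there

not linearizable — minimal violating prefix: 8 events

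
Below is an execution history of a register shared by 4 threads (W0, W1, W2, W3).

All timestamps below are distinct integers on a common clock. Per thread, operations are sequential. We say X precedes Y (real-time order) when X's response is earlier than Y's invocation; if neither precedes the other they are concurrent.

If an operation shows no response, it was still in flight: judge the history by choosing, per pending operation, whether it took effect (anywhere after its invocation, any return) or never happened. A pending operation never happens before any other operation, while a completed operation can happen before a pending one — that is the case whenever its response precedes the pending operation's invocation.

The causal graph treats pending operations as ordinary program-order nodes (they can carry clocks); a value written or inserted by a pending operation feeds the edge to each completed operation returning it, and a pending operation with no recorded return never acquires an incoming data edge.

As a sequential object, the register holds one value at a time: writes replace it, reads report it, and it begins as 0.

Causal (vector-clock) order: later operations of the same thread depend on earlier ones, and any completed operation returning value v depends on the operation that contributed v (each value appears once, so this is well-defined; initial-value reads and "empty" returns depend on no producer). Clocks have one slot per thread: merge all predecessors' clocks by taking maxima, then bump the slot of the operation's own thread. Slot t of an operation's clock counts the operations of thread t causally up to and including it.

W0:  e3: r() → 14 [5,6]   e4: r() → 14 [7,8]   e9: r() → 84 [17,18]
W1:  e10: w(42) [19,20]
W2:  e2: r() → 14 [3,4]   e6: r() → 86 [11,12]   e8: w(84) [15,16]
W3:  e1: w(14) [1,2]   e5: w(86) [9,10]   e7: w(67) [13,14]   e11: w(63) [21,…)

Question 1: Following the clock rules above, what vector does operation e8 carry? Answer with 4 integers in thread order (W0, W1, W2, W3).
Answer: (0, 0, 3, 2)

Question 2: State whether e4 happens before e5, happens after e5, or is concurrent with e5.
Answer: before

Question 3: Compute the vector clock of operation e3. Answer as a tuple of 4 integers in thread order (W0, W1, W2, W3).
Answer: (1, 0, 0, 1)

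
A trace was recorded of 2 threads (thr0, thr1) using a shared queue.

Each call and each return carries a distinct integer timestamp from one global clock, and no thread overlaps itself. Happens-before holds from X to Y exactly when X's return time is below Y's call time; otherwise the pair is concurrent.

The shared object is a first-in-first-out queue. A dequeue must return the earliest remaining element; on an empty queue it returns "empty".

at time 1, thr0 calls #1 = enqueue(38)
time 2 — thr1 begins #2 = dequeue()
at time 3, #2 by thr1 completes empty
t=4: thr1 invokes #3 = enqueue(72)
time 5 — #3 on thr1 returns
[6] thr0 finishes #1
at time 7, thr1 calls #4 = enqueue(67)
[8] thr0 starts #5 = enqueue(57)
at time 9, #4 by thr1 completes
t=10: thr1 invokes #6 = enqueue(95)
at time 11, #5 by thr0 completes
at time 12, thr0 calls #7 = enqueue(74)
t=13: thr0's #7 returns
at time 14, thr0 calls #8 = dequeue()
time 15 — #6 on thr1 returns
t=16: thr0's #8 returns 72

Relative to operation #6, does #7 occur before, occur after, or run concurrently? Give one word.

#7 spans [12,13], #6 spans [10,15]
the intervals overlap in both directions

concurrent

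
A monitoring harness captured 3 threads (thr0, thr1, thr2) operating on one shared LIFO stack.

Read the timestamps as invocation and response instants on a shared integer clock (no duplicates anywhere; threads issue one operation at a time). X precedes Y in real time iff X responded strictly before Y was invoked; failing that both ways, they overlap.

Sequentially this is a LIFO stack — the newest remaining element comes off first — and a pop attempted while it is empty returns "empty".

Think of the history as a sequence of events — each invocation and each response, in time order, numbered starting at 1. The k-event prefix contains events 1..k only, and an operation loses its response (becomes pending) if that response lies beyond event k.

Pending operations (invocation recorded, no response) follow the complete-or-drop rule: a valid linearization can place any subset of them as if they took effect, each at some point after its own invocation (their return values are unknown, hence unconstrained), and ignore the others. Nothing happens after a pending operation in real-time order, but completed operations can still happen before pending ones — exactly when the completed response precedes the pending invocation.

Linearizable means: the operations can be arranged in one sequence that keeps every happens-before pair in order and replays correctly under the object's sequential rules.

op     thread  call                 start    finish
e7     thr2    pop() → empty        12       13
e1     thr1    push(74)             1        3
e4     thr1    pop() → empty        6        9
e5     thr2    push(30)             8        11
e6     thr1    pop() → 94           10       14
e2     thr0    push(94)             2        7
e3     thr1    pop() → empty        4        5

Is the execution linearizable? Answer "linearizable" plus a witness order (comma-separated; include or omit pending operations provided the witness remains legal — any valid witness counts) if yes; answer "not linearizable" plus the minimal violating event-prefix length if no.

not linearizable — minimal violating prefix: 5 events

already the first 5 events (up to e3's response at time 5) admit no linearization; the first 4 still do
a single order respects real time; the 2 completed LIFO stack operations fail replay along it
including or dropping the 1 pending operation (e2) in any combination fails
for example e1, e3 (pending dropped) fails at step 2: e3 pop() → empty is not legal there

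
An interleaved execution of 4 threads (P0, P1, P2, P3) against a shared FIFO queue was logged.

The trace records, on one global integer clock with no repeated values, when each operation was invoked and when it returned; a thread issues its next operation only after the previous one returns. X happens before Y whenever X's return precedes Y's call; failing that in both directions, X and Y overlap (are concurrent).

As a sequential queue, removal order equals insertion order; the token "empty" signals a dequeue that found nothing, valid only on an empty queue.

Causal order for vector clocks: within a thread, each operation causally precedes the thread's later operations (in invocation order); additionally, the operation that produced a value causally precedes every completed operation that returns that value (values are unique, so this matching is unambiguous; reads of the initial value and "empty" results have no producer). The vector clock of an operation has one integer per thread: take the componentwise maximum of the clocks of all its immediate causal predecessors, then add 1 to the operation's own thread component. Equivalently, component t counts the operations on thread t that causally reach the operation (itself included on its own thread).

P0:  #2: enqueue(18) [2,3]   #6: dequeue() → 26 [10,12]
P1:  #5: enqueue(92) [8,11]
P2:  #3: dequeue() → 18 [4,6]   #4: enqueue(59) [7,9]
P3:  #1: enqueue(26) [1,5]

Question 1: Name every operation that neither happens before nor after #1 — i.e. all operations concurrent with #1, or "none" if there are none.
Answer: #2, #3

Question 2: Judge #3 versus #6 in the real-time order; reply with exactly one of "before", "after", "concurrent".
Answer: before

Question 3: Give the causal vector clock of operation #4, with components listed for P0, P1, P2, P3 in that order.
Answer: (1, 0, 2, 0)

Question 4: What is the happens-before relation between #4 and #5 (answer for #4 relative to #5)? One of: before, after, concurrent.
Answer: concurrent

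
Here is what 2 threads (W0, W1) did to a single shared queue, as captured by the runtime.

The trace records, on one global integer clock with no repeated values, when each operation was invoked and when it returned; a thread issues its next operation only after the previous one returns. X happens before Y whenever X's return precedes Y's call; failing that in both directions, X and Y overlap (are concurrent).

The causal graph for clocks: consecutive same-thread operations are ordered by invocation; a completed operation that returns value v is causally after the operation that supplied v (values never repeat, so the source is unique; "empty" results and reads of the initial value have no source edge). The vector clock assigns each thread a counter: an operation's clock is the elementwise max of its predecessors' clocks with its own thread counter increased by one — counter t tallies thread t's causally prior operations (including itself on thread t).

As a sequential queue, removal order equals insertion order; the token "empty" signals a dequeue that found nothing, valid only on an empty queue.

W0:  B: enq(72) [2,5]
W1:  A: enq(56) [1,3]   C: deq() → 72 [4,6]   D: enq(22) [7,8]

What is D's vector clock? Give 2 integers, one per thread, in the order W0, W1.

(1, 3)

A (invocation 1): nothing precedes it; W1's component alone gives (0, 1)
B (invocation 2): nothing precedes it; W0's component alone gives (1, 0)
C, invoked 4, takes VC(A)=(0, 1), VC(B)=(1, 0) under max, adds 1 for W1 → (1, 2)
D, invoked 7, takes VC(C)=(1, 2) under max, adds 1 for W1 → (1, 3)
target: VC(D) = (1, 3)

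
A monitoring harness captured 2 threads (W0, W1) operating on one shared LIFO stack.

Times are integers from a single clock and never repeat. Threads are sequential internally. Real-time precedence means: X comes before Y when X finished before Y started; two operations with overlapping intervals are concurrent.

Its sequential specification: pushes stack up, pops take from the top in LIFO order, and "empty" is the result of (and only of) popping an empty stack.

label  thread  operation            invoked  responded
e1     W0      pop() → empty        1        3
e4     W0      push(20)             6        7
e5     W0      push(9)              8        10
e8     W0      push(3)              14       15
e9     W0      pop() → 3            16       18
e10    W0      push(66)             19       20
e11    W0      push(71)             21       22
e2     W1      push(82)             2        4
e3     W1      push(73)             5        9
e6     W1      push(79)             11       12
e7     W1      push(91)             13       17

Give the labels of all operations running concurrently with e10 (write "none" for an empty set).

none

e10 runs from 19 to 20; window-overlapping ops are concurrent
e1 [1,3]: before
e2 [2,4]: before
e3 [5,9]: before
e4 [6,7]: before
e5 [8,10]: before
e6 [11,12]: before
e7 [13,17]: before
e8 [14,15]: before
e9 [16,18]: before
e11 [21,22]: after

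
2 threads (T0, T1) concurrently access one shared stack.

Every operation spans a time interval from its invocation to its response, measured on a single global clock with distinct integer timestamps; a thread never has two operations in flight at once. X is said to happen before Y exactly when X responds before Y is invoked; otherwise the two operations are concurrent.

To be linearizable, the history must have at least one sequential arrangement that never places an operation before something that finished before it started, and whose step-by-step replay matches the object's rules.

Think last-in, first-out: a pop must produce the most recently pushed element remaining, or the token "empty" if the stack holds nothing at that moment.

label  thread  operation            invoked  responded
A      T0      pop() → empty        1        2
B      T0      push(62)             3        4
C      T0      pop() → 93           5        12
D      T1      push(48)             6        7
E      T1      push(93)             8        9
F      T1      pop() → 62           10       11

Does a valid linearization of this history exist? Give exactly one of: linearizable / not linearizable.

not linearizable

through event 10 a valid linearization exists; event 11 (F responding at time 11) ends that
the completed operations (5 total) allow one real-time order; the stack replay rejects it
no completion choice of the 1 pending operation (C) rescues it — every subset was tried
sample order A, B, D, E, F (pending dropped) stalls at step 5 — F pop() → 62 has no legal effect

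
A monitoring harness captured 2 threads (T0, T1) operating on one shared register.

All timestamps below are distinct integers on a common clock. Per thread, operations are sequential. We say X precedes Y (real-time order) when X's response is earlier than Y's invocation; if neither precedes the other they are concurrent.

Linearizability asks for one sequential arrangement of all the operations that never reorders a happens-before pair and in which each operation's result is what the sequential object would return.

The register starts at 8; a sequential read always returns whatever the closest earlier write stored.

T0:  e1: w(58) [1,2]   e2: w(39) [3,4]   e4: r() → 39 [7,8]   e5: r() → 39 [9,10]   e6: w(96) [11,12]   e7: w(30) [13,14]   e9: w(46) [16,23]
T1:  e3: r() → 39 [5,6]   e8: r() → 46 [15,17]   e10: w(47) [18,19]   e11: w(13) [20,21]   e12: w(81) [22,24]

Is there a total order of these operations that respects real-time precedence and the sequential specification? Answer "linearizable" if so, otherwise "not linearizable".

linearizable

a witness: e1, e2, e3, e4, e5, e6, e7, e9, e8, e10, e11, e12
after step 1 (e1 w(58)): value 58
after step 2 (e2 w(39)): value 39
after step 3 (e3 r() → 39): value 39
after step 4 (e4 r() → 39): value 39
after step 5 (e5 r() → 39): value 39
after step 6 (e6 w(96)): value 96
after step 7 (e7 w(30)): value 30
after step 8 (e9 w(46)): value 46
after step 9 (e8 r() → 46): value 46
after step 10 (e10 w(47)): value 47
after step 11 (e11 w(13)): value 13
after step 12 (e12 w(81)): value 81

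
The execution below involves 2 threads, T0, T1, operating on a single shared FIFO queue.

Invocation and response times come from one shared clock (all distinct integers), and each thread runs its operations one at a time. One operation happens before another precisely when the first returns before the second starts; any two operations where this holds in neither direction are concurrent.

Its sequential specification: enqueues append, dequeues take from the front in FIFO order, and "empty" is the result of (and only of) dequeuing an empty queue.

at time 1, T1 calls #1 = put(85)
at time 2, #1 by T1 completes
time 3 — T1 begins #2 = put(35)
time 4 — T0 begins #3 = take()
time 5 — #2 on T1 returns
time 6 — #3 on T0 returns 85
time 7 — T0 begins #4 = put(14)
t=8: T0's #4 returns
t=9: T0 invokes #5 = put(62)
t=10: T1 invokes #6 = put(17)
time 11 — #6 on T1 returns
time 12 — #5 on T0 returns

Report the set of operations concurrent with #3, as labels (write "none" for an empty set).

#2

#3 spans [4,6]: anything still running between times 4 and 6 counts as concurrent
#1 [1,2]: before
#2 [3,5]: concurrent
#4 [7,8]: after
#5 [9,12]: after
#6 [10,11]: after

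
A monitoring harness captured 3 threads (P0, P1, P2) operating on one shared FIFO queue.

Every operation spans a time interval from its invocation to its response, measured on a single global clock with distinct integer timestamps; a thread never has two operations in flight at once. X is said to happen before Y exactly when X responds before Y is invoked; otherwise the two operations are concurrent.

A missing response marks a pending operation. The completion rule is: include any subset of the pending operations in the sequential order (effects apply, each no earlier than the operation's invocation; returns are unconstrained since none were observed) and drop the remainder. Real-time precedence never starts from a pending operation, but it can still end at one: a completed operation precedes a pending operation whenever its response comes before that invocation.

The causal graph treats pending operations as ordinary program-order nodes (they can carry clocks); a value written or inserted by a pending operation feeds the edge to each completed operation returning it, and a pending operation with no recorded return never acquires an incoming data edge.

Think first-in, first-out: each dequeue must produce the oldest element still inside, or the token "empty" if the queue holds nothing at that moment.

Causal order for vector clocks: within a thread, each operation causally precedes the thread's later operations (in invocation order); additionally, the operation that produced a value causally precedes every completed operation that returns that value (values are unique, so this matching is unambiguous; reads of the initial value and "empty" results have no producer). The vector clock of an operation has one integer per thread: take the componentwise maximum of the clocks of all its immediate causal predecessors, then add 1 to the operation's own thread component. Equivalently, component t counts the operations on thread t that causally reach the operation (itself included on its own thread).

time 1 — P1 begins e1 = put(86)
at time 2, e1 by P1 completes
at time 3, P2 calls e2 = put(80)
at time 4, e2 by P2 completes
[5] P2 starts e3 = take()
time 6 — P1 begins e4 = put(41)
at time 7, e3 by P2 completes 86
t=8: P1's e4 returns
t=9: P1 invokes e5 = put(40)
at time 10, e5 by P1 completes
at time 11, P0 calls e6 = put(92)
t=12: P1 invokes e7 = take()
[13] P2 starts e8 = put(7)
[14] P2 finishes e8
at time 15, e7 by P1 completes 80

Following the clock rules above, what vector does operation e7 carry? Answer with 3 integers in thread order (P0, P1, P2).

(0, 4, 1)

e2 (invocation 3): nothing precedes it; P2's component alone gives (0, 0, 1)
e1 (invocation 1): nothing precedes it; P1's component alone gives (0, 1, 0)
e6 (invocation 11): nothing precedes it; P0's component alone gives (1, 0, 0)
from VC(e1)=(0, 1, 0), e4 (invoked 6) maxes components and bumps P1 → (0, 2, 0)
from VC(e1)=(0, 1, 0), VC(e2)=(0, 0, 1), e3 (invoked 5) maxes components and bumps P2 → (0, 1, 2)
from VC(e4)=(0, 2, 0), e5 (invoked 9) maxes components and bumps P1 → (0, 3, 0)
from VC(e3)=(0, 1, 2), e8 (invoked 13) maxes components and bumps P2 → (0, 1, 3)
from VC(e2)=(0, 0, 1), VC(e5)=(0, 3, 0), e7 (invoked 12) maxes components and bumps P1 → (0, 4, 1)
target: VC(e7) = (0, 4, 1)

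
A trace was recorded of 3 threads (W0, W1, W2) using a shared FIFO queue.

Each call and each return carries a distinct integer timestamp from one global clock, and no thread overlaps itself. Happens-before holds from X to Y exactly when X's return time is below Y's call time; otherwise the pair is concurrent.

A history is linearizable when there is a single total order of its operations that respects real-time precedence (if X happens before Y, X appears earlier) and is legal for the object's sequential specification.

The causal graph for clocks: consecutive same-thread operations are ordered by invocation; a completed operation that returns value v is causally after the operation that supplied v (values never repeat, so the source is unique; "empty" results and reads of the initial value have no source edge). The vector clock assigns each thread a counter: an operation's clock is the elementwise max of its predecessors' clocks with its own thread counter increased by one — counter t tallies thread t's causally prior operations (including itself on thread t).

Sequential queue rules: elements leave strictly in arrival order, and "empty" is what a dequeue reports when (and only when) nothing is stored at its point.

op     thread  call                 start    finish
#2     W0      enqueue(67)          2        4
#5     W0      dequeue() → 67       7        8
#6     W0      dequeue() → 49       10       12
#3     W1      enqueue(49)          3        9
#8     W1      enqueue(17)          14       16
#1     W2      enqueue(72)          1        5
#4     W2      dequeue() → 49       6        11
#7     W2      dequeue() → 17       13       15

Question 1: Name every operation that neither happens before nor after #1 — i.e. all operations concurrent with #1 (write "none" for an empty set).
#1 runs from 1 to 5; window-overlapping ops are concurrent
#2 [2,4]: concurrent
#3 [3,9]: concurrent
#4 [6,11]: after
#5 [7,8]: after
#6 [10,12]: after
#7 [13,15]: after
#8 [14,16]: after

#2, #3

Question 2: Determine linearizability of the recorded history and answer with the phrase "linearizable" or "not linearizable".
prefix check: 1..11 passes, 1..12 fails once #6's time-12 response joins
6 completed operations, 28 real-time-consistent orders — every FIFO queue replay fails
one such order, #1, #2, #3, #4, #5, #6, breaks at step 4 where #4 dequeue() → 49 is illegal
one such order, #1, #2, #3, #5, #4, #6, breaks at step 4 where #5 dequeue() → 67 is illegal

not linearizable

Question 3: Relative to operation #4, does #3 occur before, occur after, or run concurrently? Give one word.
#3 spans [3,9], #4 spans [6,11]
the intervals overlap in both directions

concurrent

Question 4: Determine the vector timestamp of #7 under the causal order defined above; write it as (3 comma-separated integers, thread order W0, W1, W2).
VC(#1, invoked at 1): no causal predecessors; +1 on W2 → (0, 0, 1)
VC(#3, invoked at 3): no causal predecessors; +1 on W1 → (0, 1, 0)
VC(#2, invoked at 2): no causal predecessors; +1 on W0 → (1, 0, 0)
merge at #8 (invoked 14): VC(#3)=(0, 1, 0), own-thread bump on W1 → (0, 2, 0)
merge at #5 (invoked 7): VC(#2)=(1, 0, 0), own-thread bump on W0 → (2, 0, 0)
merge at #4 (invoked 6): VC(#1)=(0, 0, 1), VC(#3)=(0, 1, 0), own-thread bump on W2 → (0, 1, 2)
merge at #6 (invoked 10): VC(#3)=(0, 1, 0), VC(#5)=(2, 0, 0), own-thread bump on W0 → (3, 1, 0)
merge at #7 (invoked 13): VC(#4)=(0, 1, 2), VC(#8)=(0, 2, 0), own-thread bump on W2 → (0, 2, 3)
target: VC(#7) = (0, 2, 3)

(0, 2, 3)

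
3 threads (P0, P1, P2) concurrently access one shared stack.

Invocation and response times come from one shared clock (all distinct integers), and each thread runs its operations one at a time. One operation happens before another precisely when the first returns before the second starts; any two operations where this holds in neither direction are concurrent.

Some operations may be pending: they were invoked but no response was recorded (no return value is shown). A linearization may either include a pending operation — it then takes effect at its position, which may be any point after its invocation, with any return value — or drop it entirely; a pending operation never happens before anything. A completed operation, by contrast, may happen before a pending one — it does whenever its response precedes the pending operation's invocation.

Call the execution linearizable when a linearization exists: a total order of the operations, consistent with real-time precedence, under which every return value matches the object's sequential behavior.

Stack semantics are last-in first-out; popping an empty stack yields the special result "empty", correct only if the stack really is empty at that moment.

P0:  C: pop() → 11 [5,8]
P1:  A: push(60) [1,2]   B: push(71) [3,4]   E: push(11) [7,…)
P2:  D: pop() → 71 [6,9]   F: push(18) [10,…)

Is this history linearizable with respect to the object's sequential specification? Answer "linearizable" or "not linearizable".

linearizable

witness order: A, B, D, E, C
1. A push(60), leaving stack <60>
2. B push(71), leaving stack <60,71>
3. D pop() → 71, leaving stack <60>
4. E push(11) (pending, included), leaving stack <60,11>
5. C pop() → 11, leaving stack <60>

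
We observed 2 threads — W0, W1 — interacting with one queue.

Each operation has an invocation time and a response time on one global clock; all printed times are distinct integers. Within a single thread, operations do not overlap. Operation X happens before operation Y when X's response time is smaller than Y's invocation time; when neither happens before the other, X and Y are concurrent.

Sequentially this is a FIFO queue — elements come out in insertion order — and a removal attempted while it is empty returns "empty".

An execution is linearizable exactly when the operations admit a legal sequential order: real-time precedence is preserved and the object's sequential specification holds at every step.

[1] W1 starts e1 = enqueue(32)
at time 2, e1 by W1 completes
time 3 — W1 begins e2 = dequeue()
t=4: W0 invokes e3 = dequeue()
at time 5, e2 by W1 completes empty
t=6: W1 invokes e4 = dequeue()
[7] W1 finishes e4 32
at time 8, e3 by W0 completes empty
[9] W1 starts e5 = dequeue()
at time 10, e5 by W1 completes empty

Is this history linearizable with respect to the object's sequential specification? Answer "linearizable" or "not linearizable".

not linearizable

cut after 6 events: linearizable; cut after 7 events (e4 responds, time 7): not linearizable
the completed operations (3 total) allow one real-time order; the queue replay rejects it
no escape via the 1 pending operation (e3): every completion choice fails
for example e1, e2, e4 (pending dropped) fails at step 2: e2 dequeue() → empty is not legal there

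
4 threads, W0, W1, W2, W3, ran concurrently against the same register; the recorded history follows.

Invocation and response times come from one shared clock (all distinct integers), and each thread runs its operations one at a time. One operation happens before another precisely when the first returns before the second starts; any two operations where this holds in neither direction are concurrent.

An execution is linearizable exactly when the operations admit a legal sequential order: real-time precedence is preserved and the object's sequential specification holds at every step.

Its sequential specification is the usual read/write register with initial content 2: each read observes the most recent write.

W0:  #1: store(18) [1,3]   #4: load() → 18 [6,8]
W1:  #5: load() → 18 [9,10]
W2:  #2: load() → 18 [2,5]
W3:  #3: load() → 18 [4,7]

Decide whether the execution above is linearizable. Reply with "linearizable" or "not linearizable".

a witness: #1, #2, #3, #4, #5
after step 1 (#1 store(18)): value 18
after step 2 (#2 load() → 18): value 18
after step 3 (#3 load() → 18): value 18
after step 4 (#4 load() → 18): value 18
after step 5 (#5 load() → 18): value 18

linearizable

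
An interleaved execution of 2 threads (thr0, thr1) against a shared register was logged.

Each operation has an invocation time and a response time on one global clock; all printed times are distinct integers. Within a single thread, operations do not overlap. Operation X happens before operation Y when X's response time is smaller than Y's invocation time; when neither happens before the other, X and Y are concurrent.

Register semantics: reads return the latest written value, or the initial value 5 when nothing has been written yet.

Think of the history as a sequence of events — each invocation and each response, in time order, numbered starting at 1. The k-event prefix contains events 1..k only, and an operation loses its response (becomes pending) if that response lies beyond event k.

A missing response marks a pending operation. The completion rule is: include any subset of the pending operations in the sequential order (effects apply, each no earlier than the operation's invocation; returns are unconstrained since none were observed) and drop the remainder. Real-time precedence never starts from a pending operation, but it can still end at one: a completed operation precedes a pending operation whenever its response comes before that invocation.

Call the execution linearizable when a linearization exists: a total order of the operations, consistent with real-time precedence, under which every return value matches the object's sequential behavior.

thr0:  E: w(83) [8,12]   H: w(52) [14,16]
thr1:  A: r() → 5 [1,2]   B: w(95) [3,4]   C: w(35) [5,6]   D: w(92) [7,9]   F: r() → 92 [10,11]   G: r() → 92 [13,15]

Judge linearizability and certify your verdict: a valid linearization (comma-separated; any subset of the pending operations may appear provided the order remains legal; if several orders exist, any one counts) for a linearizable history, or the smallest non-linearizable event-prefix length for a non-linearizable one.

linearizable — witness: A, B, C, E, D, F, G, H

after step 1 (A r() → 5): value 5
after step 2 (B w(95)): value 95
after step 3 (C w(35)): value 35
after step 4 (E w(83)): value 83
after step 5 (D w(92)): value 92
after step 6 (F r() → 92): value 92
after step 7 (G r() → 92): value 92
after step 8 (H w(52)): value 52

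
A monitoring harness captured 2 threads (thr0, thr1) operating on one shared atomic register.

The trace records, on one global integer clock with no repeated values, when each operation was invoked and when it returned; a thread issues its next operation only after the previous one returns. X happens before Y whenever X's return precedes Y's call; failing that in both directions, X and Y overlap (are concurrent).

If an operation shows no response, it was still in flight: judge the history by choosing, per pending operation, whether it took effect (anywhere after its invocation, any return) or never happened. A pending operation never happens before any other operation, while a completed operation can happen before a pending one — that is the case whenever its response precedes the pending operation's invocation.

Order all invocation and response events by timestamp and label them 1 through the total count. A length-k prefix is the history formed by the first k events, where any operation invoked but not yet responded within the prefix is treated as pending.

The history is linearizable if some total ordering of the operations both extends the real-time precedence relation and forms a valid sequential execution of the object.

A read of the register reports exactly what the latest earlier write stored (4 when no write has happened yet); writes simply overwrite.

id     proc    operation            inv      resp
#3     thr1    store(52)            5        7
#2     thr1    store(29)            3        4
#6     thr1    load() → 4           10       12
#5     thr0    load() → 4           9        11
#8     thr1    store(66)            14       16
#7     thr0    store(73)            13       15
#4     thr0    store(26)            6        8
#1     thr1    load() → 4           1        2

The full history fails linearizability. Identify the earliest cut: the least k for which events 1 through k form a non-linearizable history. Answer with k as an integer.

a valid linearization of events 1..10 exists, for instance #1, #2, #3, #4:
1. #1 load() → 4, leaving value 4
2. #2 store(29), leaving value 29
3. #3 store(52), leaving value 52
4. #4 store(26), leaving value 26
event 11 — #5's response, time 11 — after it, nothing linearizes
including or dropping the 1 pending operation (#6) in any combination fails
take #1, #2, #3, #4, #5 (pending dropped): step 5 already fails, because #5 load() → 4 cannot occur there
take #1, #2, #4, #3, #5 (pending dropped): step 5 already fails, because #5 load() → 4 cannot occur there

11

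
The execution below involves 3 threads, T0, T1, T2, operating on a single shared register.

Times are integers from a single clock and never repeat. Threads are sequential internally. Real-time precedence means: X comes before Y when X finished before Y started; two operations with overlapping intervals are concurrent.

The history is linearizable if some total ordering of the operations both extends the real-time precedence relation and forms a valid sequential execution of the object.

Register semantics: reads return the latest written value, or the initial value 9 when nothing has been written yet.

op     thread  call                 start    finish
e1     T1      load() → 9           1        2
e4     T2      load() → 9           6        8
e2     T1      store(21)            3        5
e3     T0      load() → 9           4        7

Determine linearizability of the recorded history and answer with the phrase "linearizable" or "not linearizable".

not linearizable

events 1..7 are fine; event 8 — the response of e4 at time 8 — makes the prefix non-linearizable
real-time-consistent orders of the 4 completed operations: 3 — all fail the register replay
take e1, e2, e3, e4: step 3 already fails, because e3 load() → 9 cannot occur there
take e1, e2, e4, e3: step 3 already fails, because e4 load() → 9 cannot occur there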